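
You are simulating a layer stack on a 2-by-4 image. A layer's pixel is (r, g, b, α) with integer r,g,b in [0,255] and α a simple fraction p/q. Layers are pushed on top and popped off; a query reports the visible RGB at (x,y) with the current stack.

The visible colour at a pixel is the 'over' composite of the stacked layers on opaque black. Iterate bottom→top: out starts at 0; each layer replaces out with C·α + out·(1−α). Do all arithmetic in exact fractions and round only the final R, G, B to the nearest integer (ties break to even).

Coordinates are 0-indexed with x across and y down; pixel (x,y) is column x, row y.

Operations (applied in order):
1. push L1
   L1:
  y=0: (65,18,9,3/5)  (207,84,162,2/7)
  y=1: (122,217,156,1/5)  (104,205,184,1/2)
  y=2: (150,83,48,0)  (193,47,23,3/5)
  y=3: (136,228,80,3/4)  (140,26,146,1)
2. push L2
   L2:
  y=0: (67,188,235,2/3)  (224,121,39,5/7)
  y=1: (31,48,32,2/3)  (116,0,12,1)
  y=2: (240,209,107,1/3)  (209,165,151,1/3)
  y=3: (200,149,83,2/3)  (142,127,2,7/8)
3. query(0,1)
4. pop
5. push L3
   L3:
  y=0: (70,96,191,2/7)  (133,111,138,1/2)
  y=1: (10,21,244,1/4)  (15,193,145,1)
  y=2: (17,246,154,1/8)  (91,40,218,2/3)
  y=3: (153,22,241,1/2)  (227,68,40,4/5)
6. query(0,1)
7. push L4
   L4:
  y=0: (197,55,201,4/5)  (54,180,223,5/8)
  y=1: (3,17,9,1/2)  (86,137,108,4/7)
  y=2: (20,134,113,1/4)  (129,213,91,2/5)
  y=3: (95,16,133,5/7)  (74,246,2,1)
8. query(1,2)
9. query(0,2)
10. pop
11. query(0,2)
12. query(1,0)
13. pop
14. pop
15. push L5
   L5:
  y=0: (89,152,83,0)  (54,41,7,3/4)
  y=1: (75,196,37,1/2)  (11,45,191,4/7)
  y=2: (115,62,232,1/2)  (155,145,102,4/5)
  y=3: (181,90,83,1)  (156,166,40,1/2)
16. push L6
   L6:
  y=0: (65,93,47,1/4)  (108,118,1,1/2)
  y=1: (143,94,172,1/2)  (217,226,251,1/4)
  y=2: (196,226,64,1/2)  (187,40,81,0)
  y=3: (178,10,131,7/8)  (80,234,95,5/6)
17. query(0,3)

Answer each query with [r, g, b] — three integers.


(0,1) stack=L1,L2; from [0,0,0]:
after L1 α=1/5: [122/5, 217/5, 156/5]
after L2 α=2/3: [144/5, 697/15, 476/15]
rounded: [29, 46, 32]

query (0,1) [L1,L3] — begin 0,0,0
L1 α=1/5: [122/5, 217/5, 156/5]
L3 α=1/4: [104/5, 189/5, 422/5]
= [21, 38, 84]

at x=1,y=2 over L1,L3,L4:
after L1 α=3/5: [579/5, 141/5, 69/5]
after L3 α=2/3: [1489/15, 541/15, 2249/15]
after L4 α=2/5: [2779/25, 2671/25, 3159/25]
= [111, 107, 126]

query (0,2) [L1,L3,L4] — begin 0,0,0
+L1 (α=0) → [0, 0, 0]
+L3 (α=1/8) → [17/8, 123/4, 77/4]
+L4 (α=1/4) → [211/32, 905/16, 683/16]
= [7, 57, 43]

(0,2) stack=L1,L3; from [0,0,0]:
+L1 (α=0) → [0, 0, 0]
+L3 (α=1/8) → [17/8, 123/4, 77/4]
rounded: [2, 31, 19]

query (1,0) [L1,L3] — begin 0,0,0
L1 α=2/7: [414/7, 24, 324/7]
L3 α=1/2: [1345/14, 135/2, 645/7]
= [96, 68, 92]

query (0,3) [L5,L6] — begin 0,0,0
after L5 α=1: [181, 90, 83]
after L6 α=7/8: [1427/8, 20, 125]
rounded: [178, 20, 125]


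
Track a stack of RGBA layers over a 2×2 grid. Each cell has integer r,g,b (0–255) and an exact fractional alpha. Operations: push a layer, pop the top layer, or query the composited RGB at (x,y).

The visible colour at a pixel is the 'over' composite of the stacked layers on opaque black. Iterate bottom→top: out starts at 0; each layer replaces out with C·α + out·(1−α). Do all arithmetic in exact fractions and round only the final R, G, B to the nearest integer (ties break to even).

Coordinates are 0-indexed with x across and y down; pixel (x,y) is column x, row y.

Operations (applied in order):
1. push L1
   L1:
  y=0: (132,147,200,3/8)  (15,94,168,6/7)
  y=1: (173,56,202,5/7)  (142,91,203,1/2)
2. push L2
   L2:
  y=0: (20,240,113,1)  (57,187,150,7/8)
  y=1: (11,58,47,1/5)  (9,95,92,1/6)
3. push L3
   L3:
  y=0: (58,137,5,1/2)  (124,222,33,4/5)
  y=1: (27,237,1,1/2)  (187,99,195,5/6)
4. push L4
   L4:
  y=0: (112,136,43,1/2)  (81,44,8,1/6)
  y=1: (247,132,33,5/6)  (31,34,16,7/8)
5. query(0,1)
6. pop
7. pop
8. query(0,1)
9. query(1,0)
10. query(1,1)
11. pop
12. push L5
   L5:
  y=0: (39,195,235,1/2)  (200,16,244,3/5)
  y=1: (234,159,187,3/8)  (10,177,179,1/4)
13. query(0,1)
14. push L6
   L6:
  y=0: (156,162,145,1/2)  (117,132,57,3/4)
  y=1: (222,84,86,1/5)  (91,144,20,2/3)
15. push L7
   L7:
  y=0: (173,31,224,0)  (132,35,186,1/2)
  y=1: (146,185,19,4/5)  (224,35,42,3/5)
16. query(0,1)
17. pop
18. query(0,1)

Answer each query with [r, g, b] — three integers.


query (0,1) [L1,L2,L3,L4] — begin 0,0,0
after L1 α=5/7: [865/7, 40, 1010/7]
after L2 α=1/5: [3537/35, 218/5, 4369/35]
after L3 α=1/2: [2241/35, 1403/10, 2202/35]
after L4 α=5/6: [22733/105, 8003/60, 2659/70]
→ [217, 133, 38]

(0,1) stack=L1,L2; from [0,0,0]:
L1 α=5/7: [865/7, 40, 1010/7]
L2 α=1/5: [3537/35, 218/5, 4369/35]
rounded: [101, 44, 125]

(1,0) stack=L1,L2; from [0,0,0]:
after L1 α=6/7: [90/7, 564/7, 144]
after L2 α=7/8: [2883/56, 9727/56, 597/4]
= [51, 174, 149]

query (1,1) [L1,L2] — begin 0,0,0
after L1 α=1/2: [71, 91/2, 203/2]
after L2 α=1/6: [182/3, 215/4, 1199/12]
→ [61, 54, 100]

at x=0,y=1 over L1,L5:
+L1 (α=5/7) → [865/7, 40, 1010/7]
+L5 (α=3/8) → [9239/56, 677/8, 8977/56]
= [165, 85, 160]

(0,1) stack=L1,L5,L6,L7; from [0,0,0]:
after L1 α=5/7: [865/7, 40, 1010/7]
after L5 α=3/8: [9239/56, 677/8, 8977/56]
after L6 α=1/5: [12347/70, 169/2, 10181/70]
after L7 α=4/5: [53227/350, 1649/10, 15501/350]
rounded: [152, 165, 44]

query (0,1) [L1,L5,L6] — begin 0,0,0
after L1 α=5/7: [865/7, 40, 1010/7]
after L5 α=3/8: [9239/56, 677/8, 8977/56]
after L6 α=1/5: [12347/70, 169/2, 10181/70]
rounded: [176, 84, 145]


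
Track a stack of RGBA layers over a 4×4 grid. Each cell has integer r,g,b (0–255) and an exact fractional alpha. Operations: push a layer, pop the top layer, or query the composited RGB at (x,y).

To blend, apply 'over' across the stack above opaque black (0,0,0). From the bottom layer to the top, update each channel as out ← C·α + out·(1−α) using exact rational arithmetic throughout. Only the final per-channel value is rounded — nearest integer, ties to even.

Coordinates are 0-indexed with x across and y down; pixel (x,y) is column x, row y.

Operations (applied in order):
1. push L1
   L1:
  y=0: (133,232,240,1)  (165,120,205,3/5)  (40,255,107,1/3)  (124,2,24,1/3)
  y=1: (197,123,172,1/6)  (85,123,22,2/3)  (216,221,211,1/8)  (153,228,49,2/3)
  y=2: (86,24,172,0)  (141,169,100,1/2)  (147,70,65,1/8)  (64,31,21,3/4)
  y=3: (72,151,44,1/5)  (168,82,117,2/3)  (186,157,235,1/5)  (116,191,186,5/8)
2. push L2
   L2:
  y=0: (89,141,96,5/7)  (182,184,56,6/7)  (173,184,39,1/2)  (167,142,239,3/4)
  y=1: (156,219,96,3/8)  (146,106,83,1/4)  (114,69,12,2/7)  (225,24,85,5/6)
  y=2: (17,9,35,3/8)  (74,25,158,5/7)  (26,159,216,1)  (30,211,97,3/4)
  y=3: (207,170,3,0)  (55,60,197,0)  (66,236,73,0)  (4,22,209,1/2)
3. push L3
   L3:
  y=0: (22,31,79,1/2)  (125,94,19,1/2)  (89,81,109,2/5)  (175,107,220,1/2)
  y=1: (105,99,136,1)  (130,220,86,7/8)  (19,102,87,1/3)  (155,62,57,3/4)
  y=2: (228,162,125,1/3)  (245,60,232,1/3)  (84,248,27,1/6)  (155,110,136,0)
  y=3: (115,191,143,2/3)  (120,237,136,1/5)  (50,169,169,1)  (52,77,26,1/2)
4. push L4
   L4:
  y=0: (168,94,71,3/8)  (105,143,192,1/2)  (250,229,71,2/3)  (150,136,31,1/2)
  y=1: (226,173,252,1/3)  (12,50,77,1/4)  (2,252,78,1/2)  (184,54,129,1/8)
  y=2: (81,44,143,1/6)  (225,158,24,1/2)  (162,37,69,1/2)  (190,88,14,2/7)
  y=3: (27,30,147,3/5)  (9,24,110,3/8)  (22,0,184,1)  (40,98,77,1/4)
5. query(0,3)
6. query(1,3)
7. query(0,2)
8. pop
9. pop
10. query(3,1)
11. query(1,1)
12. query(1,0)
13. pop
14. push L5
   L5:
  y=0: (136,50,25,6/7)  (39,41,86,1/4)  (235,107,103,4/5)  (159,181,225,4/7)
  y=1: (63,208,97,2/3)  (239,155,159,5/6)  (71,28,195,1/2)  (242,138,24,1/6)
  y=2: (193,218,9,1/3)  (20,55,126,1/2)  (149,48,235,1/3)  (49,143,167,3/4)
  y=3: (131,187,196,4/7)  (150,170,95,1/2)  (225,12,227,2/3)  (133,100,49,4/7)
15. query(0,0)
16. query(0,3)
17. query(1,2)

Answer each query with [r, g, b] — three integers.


at x=0,y=3 over L1,L2,L3,L4:
+L1 (α=1/5) → [72/5, 151/5, 44/5]
+L2 (α=0) → [72/5, 151/5, 44/5]
+L3 (α=2/3) → [1222/15, 687/5, 1474/15]
+L4 (α=3/5) → [3659/75, 1824/25, 9563/75]
rounded: [49, 73, 128]

(1,3) stack=L1,L2,L3,L4; from [0,0,0]:
L1 α=2/3: [112, 164/3, 78]
L2 α=0: [112, 164/3, 78]
L3 α=1/5: [568/5, 1367/15, 448/5]
L4 α=3/8: [595/8, 1583/24, 389/4]
rounded: [74, 66, 97]

(0,2) stack=L1,L2,L3,L4; from [0,0,0]:
+L1 (α=0) → [0, 0, 0]
+L2 (α=3/8) → [51/8, 27/8, 105/8]
+L3 (α=1/3) → [321/4, 225/4, 605/12]
+L4 (α=1/6) → [643/8, 1301/24, 4741/72]
→ [80, 54, 66]

(3,1) stack=L1,L2; from [0,0,0]:
after L1 α=2/3: [102, 152, 98/3]
after L2 α=5/6: [409/2, 136/3, 1373/18]
= [204, 45, 76]

(1,1) stack=L1,L2; from [0,0,0]:
+L1 (α=2/3) → [170/3, 82, 44/3]
+L2 (α=1/4) → [79, 88, 127/4]
= [79, 88, 32]

query (1,0) [L1,L2] — begin 0,0,0
L1 α=3/5: [99, 72, 123]
L2 α=6/7: [1191/7, 168, 459/7]
rounded: [170, 168, 66]

at x=0,y=0 over L1,L5:
after L1 α=1: [133, 232, 240]
after L5 α=6/7: [949/7, 76, 390/7]
rounded: [136, 76, 56]

(0,3) stack=L1,L5; from [0,0,0]:
L1 α=1/5: [72/5, 151/5, 44/5]
L5 α=4/7: [2836/35, 599/5, 4052/35]
= [81, 120, 116]

at x=1,y=2 over L1,L5:
after L1 α=1/2: [141/2, 169/2, 50]
after L5 α=1/2: [181/4, 279/4, 88]
= [45, 70, 88]


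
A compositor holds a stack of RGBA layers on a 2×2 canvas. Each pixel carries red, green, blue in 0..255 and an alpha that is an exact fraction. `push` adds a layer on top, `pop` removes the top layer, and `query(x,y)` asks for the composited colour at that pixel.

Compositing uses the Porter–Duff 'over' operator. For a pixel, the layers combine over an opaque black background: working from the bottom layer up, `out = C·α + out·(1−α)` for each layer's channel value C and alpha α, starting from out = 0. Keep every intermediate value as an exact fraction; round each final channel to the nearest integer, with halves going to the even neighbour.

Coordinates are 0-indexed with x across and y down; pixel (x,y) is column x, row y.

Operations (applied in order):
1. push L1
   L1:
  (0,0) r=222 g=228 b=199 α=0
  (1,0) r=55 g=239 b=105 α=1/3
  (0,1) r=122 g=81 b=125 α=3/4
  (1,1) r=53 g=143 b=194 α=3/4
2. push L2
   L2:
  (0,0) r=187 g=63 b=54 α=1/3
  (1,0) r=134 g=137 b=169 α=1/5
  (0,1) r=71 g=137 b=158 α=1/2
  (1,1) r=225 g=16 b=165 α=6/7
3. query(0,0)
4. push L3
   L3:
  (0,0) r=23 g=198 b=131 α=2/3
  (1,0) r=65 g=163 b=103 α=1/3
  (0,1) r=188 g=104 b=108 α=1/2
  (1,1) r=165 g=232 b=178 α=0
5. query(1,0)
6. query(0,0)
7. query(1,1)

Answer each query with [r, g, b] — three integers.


query (0,0) [L1,L2] — begin 0,0,0
after L1 α=0: [0, 0, 0]
after L2 α=1/3: [187/3, 21, 18]
rounded: [62, 21, 18]

query (1,0) [L1,L2,L3] — begin 0,0,0
L1 α=1/3: [55/3, 239/3, 35]
L2 α=1/5: [622/15, 1367/15, 309/5]
L3 α=1/3: [2219/45, 5179/45, 1133/15]
→ [49, 115, 76]

query (0,0) [L1,L2,L3] — begin 0,0,0
L1 α=0: [0, 0, 0]
L2 α=1/3: [187/3, 21, 18]
L3 α=2/3: [325/9, 139, 280/3]
→ [36, 139, 93]

at x=1,y=1 over L1,L2,L3:
after L1 α=3/4: [159/4, 429/4, 291/2]
after L2 α=6/7: [5559/28, 813/28, 2271/14]
after L3 α=0: [5559/28, 813/28, 2271/14]
= [199, 29, 162]


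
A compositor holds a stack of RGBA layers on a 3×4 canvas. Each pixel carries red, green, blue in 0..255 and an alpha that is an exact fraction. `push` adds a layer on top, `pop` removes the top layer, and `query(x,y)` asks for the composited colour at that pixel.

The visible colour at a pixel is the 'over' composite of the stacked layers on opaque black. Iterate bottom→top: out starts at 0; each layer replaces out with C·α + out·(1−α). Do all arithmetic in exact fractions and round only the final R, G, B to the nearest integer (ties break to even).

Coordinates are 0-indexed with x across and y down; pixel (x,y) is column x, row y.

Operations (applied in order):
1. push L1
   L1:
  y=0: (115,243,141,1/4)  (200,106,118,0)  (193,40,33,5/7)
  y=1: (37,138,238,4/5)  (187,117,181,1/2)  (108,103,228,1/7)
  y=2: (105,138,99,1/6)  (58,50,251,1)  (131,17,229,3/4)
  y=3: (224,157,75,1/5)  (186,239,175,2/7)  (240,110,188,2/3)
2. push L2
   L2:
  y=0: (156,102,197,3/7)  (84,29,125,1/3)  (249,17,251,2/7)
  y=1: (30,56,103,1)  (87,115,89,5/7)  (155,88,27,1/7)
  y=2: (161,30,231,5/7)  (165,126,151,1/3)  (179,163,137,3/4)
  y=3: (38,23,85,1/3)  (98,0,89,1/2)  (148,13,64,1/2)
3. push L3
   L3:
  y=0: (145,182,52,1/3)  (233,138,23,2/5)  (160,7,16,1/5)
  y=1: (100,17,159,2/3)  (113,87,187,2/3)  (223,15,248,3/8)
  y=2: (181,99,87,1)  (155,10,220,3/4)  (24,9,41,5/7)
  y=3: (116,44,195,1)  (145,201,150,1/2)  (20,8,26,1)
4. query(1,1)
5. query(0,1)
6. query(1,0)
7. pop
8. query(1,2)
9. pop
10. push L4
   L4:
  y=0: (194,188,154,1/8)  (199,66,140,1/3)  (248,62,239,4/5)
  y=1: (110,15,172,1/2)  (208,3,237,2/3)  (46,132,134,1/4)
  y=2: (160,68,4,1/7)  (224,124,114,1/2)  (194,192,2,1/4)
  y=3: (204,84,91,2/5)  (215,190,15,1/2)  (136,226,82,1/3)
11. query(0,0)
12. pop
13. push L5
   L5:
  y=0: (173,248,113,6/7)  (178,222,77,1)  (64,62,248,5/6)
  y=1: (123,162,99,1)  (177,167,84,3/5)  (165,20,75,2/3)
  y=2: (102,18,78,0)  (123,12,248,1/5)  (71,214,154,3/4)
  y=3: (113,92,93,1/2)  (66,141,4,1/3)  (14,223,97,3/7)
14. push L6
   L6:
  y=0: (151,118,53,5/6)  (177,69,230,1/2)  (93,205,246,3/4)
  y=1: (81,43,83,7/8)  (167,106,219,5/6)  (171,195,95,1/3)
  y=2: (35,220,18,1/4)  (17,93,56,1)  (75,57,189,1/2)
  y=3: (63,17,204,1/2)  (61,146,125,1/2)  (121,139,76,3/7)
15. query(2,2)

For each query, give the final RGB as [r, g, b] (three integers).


query (1,1) [L1,L2,L3] — begin 0,0,0
after L1 α=1/2: [187/2, 117/2, 181/2]
after L2 α=5/7: [622/7, 692/7, 626/7]
after L3 α=2/3: [2204/21, 1910/21, 3244/21]
rounded: [105, 91, 154]

at x=0,y=1 over L1,L2,L3:
after L1 α=4/5: [148/5, 552/5, 952/5]
after L2 α=1: [30, 56, 103]
after L3 α=2/3: [230/3, 30, 421/3]
= [77, 30, 140]

(1,0) stack=L1,L2,L3; from [0,0,0]:
+L1 (α=0) → [0, 0, 0]
+L2 (α=1/3) → [28, 29/3, 125/3]
+L3 (α=2/5) → [110, 61, 171/5]
= [110, 61, 34]

at x=1,y=2 over L1,L2:
+L1 (α=1) → [58, 50, 251]
+L2 (α=1/3) → [281/3, 226/3, 653/3]
rounded: [94, 75, 218]

(0,0) stack=L1,L4; from [0,0,0]:
after L1 α=1/4: [115/4, 243/4, 141/4]
after L4 α=1/8: [1581/32, 2453/32, 1603/32]
→ [49, 77, 50]

(2,2) stack=L1,L5,L6; from [0,0,0]:
L1 α=3/4: [393/4, 51/4, 687/4]
L5 α=3/4: [1245/16, 2619/16, 2535/16]
L6 α=1/2: [2445/32, 3531/32, 5559/32]
= [76, 110, 174]


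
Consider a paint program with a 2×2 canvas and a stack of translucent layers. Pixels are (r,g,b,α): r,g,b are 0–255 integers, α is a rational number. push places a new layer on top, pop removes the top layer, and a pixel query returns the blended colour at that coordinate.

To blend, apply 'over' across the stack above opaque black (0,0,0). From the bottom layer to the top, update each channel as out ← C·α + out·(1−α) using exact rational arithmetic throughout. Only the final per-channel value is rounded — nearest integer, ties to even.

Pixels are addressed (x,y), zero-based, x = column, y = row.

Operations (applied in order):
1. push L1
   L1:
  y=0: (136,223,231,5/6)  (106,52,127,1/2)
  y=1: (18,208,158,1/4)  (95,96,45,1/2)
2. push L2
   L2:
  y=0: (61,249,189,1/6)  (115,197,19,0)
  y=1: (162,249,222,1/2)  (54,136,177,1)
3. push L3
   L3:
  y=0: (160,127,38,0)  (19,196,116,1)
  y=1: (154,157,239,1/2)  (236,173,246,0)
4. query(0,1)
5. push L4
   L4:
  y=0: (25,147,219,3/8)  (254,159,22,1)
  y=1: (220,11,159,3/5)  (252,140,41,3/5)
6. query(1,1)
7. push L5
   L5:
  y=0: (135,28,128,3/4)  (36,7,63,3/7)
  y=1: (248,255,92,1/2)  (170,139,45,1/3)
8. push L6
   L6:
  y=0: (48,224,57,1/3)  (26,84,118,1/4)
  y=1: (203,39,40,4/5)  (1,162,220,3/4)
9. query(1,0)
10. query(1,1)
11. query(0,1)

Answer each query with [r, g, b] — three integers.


query (0,1) [L1,L2,L3] — begin 0,0,0
after L1 α=1/4: [9/2, 52, 79/2]
after L2 α=1/2: [333/4, 301/2, 523/4]
after L3 α=1/2: [949/8, 615/4, 1479/8]
→ [119, 154, 185]

(1,1) stack=L1,L2,L3,L4; from [0,0,0]:
+L1 (α=1/2) → [95/2, 48, 45/2]
+L2 (α=1) → [54, 136, 177]
+L3 (α=0) → [54, 136, 177]
+L4 (α=3/5) → [864/5, 692/5, 477/5]
= [173, 138, 95]

query (1,0) [L1,L2,L3,L4,L5,L6] — begin 0,0,0
+L1 (α=1/2) → [53, 26, 127/2]
+L2 (α=0) → [53, 26, 127/2]
+L3 (α=1) → [19, 196, 116]
+L4 (α=1) → [254, 159, 22]
+L5 (α=3/7) → [1124/7, 657/7, 277/7]
+L6 (α=1/4) → [1777/14, 2559/28, 1657/28]
rounded: [127, 91, 59]

at x=1,y=1 over L1,L2,L3,L4,L5,L6:
after L1 α=1/2: [95/2, 48, 45/2]
after L2 α=1: [54, 136, 177]
after L3 α=0: [54, 136, 177]
after L4 α=3/5: [864/5, 692/5, 477/5]
after L5 α=1/3: [2578/15, 693/5, 393/5]
after L6 α=3/4: [2623/60, 3123/20, 3693/20]
= [44, 156, 185]

(0,1) stack=L1,L2,L3,L4,L5,L6; from [0,0,0]:
after L1 α=1/4: [9/2, 52, 79/2]
after L2 α=1/2: [333/4, 301/2, 523/4]
after L3 α=1/2: [949/8, 615/4, 1479/8]
after L4 α=3/5: [3589/20, 681/10, 3387/20]
after L5 α=1/2: [8549/40, 3231/20, 5227/40]
after L6 α=4/5: [41029/200, 6351/100, 11627/200]
→ [205, 64, 58]


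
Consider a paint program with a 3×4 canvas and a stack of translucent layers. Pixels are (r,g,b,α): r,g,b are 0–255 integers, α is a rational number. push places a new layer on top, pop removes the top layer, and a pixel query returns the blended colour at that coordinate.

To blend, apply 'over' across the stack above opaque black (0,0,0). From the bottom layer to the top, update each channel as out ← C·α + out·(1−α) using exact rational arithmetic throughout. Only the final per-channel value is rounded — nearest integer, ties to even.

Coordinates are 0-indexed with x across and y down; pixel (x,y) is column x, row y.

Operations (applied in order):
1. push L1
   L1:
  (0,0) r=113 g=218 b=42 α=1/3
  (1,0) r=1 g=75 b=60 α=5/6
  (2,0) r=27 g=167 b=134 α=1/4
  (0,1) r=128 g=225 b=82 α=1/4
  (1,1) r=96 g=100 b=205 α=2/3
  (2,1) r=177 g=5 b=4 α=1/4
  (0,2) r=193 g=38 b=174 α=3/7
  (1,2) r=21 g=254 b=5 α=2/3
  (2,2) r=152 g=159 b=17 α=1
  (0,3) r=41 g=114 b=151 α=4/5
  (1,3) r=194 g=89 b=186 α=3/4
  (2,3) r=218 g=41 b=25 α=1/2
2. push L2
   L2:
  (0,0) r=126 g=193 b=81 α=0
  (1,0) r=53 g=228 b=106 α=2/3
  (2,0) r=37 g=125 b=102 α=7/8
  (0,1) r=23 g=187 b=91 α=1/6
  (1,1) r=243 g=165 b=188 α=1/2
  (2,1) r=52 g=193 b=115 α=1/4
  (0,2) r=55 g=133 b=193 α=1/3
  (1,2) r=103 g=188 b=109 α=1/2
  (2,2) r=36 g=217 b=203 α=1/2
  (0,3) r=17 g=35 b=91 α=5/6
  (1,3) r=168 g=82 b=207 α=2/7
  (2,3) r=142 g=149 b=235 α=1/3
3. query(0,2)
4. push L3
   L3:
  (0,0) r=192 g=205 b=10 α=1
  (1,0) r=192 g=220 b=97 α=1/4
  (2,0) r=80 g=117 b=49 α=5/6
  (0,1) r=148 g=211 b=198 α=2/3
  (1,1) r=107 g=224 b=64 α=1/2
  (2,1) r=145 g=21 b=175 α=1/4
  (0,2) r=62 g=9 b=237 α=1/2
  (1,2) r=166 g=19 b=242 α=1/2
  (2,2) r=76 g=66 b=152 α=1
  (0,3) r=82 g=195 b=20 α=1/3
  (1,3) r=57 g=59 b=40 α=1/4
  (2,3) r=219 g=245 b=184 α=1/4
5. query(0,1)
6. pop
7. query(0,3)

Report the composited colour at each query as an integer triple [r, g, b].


at x=0,y=2 over L1,L2:
L1 α=3/7: [579/7, 114/7, 522/7]
L2 α=1/3: [1543/21, 1159/21, 2395/21]
rounded: [73, 55, 114]

at x=0,y=1 over L1,L2,L3:
after L1 α=1/4: [32, 225/4, 41/2]
after L2 α=1/6: [61/2, 1873/24, 129/4]
after L3 α=2/3: [653/6, 12001/72, 571/4]
= [109, 167, 143]

(0,3) stack=L1,L2; from [0,0,0]:
L1 α=4/5: [164/5, 456/5, 604/5]
L2 α=5/6: [589/30, 1331/30, 2879/30]
rounded: [20, 44, 96]


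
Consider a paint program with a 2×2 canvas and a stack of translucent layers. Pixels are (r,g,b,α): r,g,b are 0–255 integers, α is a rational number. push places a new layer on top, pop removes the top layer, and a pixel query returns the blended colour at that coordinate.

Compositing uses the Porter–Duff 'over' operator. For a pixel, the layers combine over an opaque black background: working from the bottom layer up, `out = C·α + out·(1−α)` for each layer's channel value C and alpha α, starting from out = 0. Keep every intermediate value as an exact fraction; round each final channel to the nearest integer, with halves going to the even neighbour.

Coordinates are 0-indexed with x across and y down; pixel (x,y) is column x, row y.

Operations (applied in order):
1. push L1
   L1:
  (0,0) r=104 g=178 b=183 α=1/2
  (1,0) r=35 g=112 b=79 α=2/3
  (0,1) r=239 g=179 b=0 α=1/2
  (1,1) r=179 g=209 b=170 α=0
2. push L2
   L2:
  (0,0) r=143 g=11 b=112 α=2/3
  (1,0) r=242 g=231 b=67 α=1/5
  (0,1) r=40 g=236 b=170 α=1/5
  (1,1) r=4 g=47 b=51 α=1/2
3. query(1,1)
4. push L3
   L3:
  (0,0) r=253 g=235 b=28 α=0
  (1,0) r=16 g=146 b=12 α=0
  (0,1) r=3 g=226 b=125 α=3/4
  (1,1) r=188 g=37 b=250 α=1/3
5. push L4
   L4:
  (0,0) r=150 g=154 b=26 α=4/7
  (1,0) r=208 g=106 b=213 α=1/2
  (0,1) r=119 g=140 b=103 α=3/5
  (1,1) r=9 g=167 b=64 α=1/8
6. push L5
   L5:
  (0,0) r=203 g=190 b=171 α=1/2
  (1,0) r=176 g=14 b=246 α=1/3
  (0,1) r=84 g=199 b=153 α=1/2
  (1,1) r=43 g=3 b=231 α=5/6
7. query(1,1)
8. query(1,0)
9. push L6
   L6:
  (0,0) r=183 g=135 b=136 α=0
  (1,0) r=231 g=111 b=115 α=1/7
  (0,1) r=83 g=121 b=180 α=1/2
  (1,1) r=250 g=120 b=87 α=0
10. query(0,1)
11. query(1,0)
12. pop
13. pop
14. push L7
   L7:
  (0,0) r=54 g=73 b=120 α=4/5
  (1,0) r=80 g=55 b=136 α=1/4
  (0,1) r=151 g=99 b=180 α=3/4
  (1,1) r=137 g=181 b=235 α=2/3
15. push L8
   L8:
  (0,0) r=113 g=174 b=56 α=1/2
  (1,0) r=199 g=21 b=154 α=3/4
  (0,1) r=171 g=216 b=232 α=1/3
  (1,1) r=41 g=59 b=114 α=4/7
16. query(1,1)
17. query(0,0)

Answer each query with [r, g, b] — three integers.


query (1,1) [L1,L2] — begin 0,0,0
+L1 (α=0) → [0, 0, 0]
+L2 (α=1/2) → [2, 47/2, 51/2]
→ [2, 24, 26]

(1,1) stack=L1,L2,L3,L4,L5; from [0,0,0]:
after L1 α=0: [0, 0, 0]
after L2 α=1/2: [2, 47/2, 51/2]
after L3 α=1/3: [64, 28, 301/3]
after L4 α=1/8: [457/8, 363/8, 2299/24]
after L5 α=5/6: [2177/48, 161/16, 30019/144]
= [45, 10, 208]

query (1,0) [L1,L2,L3,L4,L5] — begin 0,0,0
L1 α=2/3: [70/3, 224/3, 158/3]
L2 α=1/5: [1006/15, 1589/15, 833/15]
L3 α=0: [1006/15, 1589/15, 833/15]
L4 α=1/2: [2063/15, 3179/30, 2014/15]
L5 α=1/3: [6766/45, 3389/45, 7718/45]
= [150, 75, 172]

query (0,1) [L1,L2,L3,L4,L5,L6] — begin 0,0,0
+L1 (α=1/2) → [239/2, 179/2, 0]
+L2 (α=1/5) → [518/5, 594/5, 34]
+L3 (α=3/4) → [563/20, 996/5, 409/4]
+L4 (α=3/5) → [4133/50, 4092/25, 1027/10]
+L5 (α=1/2) → [8333/100, 9067/50, 2557/20]
+L6 (α=1/2) → [16633/200, 15117/100, 6157/40]
→ [83, 151, 154]

(1,0) stack=L1,L2,L3,L4,L5,L6; from [0,0,0]:
L1 α=2/3: [70/3, 224/3, 158/3]
L2 α=1/5: [1006/15, 1589/15, 833/15]
L3 α=0: [1006/15, 1589/15, 833/15]
L4 α=1/2: [2063/15, 3179/30, 2014/15]
L5 α=1/3: [6766/45, 3389/45, 7718/45]
L6 α=1/7: [16997/105, 8443/105, 17161/105]
→ [162, 80, 163]

query (1,1) [L1,L2,L3,L4,L7,L8] — begin 0,0,0
L1 α=0: [0, 0, 0]
L2 α=1/2: [2, 47/2, 51/2]
L3 α=1/3: [64, 28, 301/3]
L4 α=1/8: [457/8, 363/8, 2299/24]
L7 α=2/3: [883/8, 3259/24, 13579/72]
L8 α=4/7: [3961/56, 5147/56, 24523/168]
= [71, 92, 146]

(0,0) stack=L1,L2,L3,L4,L7,L8; from [0,0,0]:
L1 α=1/2: [52, 89, 183/2]
L2 α=2/3: [338/3, 37, 631/6]
L3 α=0: [338/3, 37, 631/6]
L4 α=4/7: [134, 727/7, 839/14]
L7 α=4/5: [70, 2771/35, 7559/70]
L8 α=1/2: [183/2, 8861/70, 11479/140]
= [92, 127, 82]


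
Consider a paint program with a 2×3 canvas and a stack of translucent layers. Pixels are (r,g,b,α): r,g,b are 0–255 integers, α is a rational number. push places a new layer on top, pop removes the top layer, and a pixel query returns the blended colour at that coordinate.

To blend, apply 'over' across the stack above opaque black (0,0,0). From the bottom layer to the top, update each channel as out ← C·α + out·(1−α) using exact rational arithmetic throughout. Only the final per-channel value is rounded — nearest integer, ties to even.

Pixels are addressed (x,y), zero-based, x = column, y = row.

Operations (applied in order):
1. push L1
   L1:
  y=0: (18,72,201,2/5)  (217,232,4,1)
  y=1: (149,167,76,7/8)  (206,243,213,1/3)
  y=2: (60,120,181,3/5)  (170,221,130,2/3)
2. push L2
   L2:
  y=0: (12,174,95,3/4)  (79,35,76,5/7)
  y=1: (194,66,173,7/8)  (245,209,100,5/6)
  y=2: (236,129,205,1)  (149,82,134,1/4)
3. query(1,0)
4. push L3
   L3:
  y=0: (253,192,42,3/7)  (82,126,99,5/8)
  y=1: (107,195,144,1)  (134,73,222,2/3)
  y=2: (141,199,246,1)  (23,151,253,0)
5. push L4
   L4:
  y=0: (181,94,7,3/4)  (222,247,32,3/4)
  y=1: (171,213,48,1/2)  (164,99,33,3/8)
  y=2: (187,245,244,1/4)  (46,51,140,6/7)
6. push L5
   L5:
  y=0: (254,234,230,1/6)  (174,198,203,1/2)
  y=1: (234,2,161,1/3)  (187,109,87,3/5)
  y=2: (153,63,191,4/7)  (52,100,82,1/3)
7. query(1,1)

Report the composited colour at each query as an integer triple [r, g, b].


query (1,0) [L1,L2] — begin 0,0,0
after L1 α=1: [217, 232, 4]
after L2 α=5/7: [829/7, 639/7, 388/7]
rounded: [118, 91, 55]

(1,1) stack=L1,L2,L3,L4,L5; from [0,0,0]:
L1 α=1/3: [206/3, 81, 71]
L2 α=5/6: [3881/18, 563/3, 571/6]
L3 α=2/3: [8705/54, 1001/9, 3235/18]
L4 α=3/8: [70093/432, 3839/36, 17957/144]
L5 α=3/5: [191269/1080, 1945/18, 36749/360]
= [177, 108, 102]


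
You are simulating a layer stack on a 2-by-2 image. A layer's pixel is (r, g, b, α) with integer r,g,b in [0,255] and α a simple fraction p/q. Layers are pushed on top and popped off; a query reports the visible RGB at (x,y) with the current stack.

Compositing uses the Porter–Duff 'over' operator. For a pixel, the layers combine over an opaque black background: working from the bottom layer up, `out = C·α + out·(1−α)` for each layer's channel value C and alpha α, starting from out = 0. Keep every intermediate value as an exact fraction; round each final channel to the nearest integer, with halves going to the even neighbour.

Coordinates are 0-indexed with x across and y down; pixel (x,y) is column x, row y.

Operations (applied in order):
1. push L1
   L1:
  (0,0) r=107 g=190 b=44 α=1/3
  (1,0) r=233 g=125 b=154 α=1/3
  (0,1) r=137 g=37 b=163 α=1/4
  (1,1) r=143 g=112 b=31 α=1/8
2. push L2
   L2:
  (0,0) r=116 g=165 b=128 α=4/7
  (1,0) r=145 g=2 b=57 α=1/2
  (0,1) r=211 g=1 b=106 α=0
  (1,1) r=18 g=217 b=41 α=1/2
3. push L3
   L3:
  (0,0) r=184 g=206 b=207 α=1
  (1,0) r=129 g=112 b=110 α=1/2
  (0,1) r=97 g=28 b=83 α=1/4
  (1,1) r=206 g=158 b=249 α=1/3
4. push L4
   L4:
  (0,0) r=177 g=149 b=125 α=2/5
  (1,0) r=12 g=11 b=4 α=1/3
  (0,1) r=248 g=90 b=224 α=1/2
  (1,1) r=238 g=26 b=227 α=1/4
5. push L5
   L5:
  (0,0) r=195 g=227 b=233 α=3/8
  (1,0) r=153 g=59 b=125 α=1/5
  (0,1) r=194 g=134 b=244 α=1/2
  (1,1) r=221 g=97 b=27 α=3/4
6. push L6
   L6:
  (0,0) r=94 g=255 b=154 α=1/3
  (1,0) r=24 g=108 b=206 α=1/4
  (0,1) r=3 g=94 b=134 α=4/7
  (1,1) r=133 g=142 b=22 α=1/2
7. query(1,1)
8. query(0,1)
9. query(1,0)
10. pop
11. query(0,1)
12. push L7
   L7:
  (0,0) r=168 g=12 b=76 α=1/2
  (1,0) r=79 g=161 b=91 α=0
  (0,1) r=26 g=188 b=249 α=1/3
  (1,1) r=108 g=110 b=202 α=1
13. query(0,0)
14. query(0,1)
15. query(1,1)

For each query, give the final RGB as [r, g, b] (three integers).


query (1,1) [L1,L2,L3,L4,L5,L6] — begin 0,0,0
+L1 (α=1/8) → [143/8, 14, 31/8]
+L2 (α=1/2) → [287/16, 231/2, 359/16]
+L3 (α=1/3) → [645/8, 389/3, 2351/24]
+L4 (α=1/4) → [3839/32, 415/4, 4167/32]
+L5 (α=3/4) → [25055/128, 1579/16, 6759/128]
+L6 (α=1/2) → [42079/256, 3851/32, 9575/256]
= [164, 120, 37]

(0,1) stack=L1,L2,L3,L4,L5,L6; from [0,0,0]:
+L1 (α=1/4) → [137/4, 37/4, 163/4]
+L2 (α=0) → [137/4, 37/4, 163/4]
+L3 (α=1/4) → [799/16, 223/16, 821/16]
+L4 (α=1/2) → [4767/32, 1663/32, 4405/32]
+L5 (α=1/2) → [10975/64, 5951/64, 12213/64]
+L6 (α=4/7) → [33693/448, 41917/448, 70943/448]
= [75, 94, 158]

at x=1,y=0 over L1,L2,L3,L4,L5,L6:
+L1 (α=1/3) → [233/3, 125/3, 154/3]
+L2 (α=1/2) → [334/3, 131/6, 325/6]
+L3 (α=1/2) → [721/6, 803/12, 985/12]
+L4 (α=1/3) → [757/9, 869/18, 1009/18]
+L5 (α=1/5) → [881/9, 2269/45, 3143/45]
+L6 (α=1/4) → [953/12, 3889/60, 6233/60]
= [79, 65, 104]

at x=0,y=1 over L1,L2,L3,L4,L5:
L1 α=1/4: [137/4, 37/4, 163/4]
L2 α=0: [137/4, 37/4, 163/4]
L3 α=1/4: [799/16, 223/16, 821/16]
L4 α=1/2: [4767/32, 1663/32, 4405/32]
L5 α=1/2: [10975/64, 5951/64, 12213/64]
→ [171, 93, 191]

at x=0,y=0 over L1,L2,L3,L4,L5,L7:
after L1 α=1/3: [107/3, 190/3, 44/3]
after L2 α=4/7: [571/7, 850/7, 556/7]
after L3 α=1: [184, 206, 207]
after L4 α=2/5: [906/5, 916/5, 871/5]
after L5 α=3/8: [1491/8, 1597/8, 785/4]
after L7 α=1/2: [2835/16, 1693/16, 1089/8]
= [177, 106, 136]

(0,1) stack=L1,L2,L3,L4,L5,L7; from [0,0,0]:
+L1 (α=1/4) → [137/4, 37/4, 163/4]
+L2 (α=0) → [137/4, 37/4, 163/4]
+L3 (α=1/4) → [799/16, 223/16, 821/16]
+L4 (α=1/2) → [4767/32, 1663/32, 4405/32]
+L5 (α=1/2) → [10975/64, 5951/64, 12213/64]
+L7 (α=1/3) → [11807/96, 3989/32, 6727/32]
= [123, 125, 210]

(1,1) stack=L1,L2,L3,L4,L5,L7; from [0,0,0]:
+L1 (α=1/8) → [143/8, 14, 31/8]
+L2 (α=1/2) → [287/16, 231/2, 359/16]
+L3 (α=1/3) → [645/8, 389/3, 2351/24]
+L4 (α=1/4) → [3839/32, 415/4, 4167/32]
+L5 (α=3/4) → [25055/128, 1579/16, 6759/128]
+L7 (α=1) → [108, 110, 202]
→ [108, 110, 202]


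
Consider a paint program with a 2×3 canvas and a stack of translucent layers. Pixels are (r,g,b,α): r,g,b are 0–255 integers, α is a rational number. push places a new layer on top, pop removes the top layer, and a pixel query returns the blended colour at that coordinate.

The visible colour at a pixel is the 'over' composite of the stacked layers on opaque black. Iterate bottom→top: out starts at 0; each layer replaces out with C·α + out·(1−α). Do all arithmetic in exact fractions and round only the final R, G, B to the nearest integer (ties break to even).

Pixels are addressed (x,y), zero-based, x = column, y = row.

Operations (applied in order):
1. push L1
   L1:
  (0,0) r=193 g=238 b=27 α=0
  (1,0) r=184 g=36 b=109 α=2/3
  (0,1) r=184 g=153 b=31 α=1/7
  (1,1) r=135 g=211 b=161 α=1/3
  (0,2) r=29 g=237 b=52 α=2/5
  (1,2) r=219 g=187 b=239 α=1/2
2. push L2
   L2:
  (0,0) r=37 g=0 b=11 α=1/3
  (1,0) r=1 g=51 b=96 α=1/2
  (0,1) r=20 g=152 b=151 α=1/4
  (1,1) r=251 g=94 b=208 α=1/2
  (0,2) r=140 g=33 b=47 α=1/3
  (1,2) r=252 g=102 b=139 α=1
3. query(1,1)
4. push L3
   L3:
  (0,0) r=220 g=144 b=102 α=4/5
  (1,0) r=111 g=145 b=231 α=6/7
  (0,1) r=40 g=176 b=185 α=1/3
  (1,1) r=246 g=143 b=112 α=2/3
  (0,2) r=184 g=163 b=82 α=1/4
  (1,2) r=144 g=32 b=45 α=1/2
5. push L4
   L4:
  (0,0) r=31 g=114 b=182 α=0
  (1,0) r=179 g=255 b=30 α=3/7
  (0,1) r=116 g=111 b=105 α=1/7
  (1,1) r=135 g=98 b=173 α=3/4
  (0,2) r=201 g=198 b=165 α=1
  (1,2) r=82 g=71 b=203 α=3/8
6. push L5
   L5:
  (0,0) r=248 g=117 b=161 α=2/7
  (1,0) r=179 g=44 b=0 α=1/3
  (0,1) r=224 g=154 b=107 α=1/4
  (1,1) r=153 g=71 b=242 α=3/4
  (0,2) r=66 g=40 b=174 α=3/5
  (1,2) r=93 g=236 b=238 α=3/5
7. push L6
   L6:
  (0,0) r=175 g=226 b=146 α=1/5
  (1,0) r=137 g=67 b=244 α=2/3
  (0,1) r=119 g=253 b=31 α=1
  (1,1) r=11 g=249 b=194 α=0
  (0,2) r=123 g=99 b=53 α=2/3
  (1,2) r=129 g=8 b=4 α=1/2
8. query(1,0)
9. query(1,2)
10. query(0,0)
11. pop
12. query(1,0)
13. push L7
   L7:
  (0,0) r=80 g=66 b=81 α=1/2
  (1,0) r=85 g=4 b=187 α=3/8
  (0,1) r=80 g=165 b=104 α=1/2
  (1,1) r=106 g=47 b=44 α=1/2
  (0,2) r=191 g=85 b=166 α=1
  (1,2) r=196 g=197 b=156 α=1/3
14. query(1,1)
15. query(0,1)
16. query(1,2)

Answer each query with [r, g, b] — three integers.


query (1,1) [L1,L2] — begin 0,0,0
L1 α=1/3: [45, 211/3, 161/3]
L2 α=1/2: [148, 493/6, 785/6]
rounded: [148, 82, 131]

(1,0) stack=L1,L2,L3,L4,L5,L6; from [0,0,0]:
after L1 α=2/3: [368/3, 24, 218/3]
after L2 α=1/2: [371/6, 75/2, 253/3]
after L3 α=6/7: [4367/42, 1815/14, 4411/21]
after L4 α=3/7: [20011/147, 8985/49, 19534/147]
after L5 α=1/3: [66335/441, 20126/147, 39068/441]
after L6 α=2/3: [187169/1323, 39824/441, 254276/1323]
rounded: [141, 90, 192]

query (1,2) [L1,L2,L3,L4,L5,L6] — begin 0,0,0
after L1 α=1/2: [219/2, 187/2, 239/2]
after L2 α=1: [252, 102, 139]
after L3 α=1/2: [198, 67, 92]
after L4 α=3/8: [309/2, 137/2, 1069/8]
after L5 α=3/5: [588/5, 169, 785/4]
after L6 α=1/2: [1233/10, 177/2, 801/8]
= [123, 88, 100]

at x=0,y=0 over L1,L2,L3,L4,L5,L6:
after L1 α=0: [0, 0, 0]
after L2 α=1/3: [37/3, 0, 11/3]
after L3 α=4/5: [2677/15, 576/5, 247/3]
after L4 α=0: [2677/15, 576/5, 247/3]
after L5 α=2/7: [595/3, 810/7, 2201/21]
after L6 α=1/5: [581/3, 4822/35, 2374/21]
→ [194, 138, 113]

query (1,0) [L1,L2,L3,L4,L5] — begin 0,0,0
after L1 α=2/3: [368/3, 24, 218/3]
after L2 α=1/2: [371/6, 75/2, 253/3]
after L3 α=6/7: [4367/42, 1815/14, 4411/21]
after L4 α=3/7: [20011/147, 8985/49, 19534/147]
after L5 α=1/3: [66335/441, 20126/147, 39068/441]
= [150, 137, 89]

query (1,1) [L1,L2,L3,L4,L5,L7] — begin 0,0,0
after L1 α=1/3: [45, 211/3, 161/3]
after L2 α=1/2: [148, 493/6, 785/6]
after L3 α=2/3: [640/3, 2209/18, 2129/18]
after L4 α=3/4: [1855/12, 7501/72, 11471/72]
after L5 α=3/4: [7363/48, 22837/288, 63743/288]
after L7 α=1/2: [12451/96, 36373/576, 76415/576]
→ [130, 63, 133]

(0,1) stack=L1,L2,L3,L4,L5,L7; from [0,0,0]:
L1 α=1/7: [184/7, 153/7, 31/7]
L2 α=1/4: [173/7, 1523/28, 575/14]
L3 α=1/3: [626/21, 1329/14, 1870/21]
L4 α=1/7: [2064/49, 4764/49, 4475/49]
L5 α=1/4: [4292/49, 10919/98, 4667/49]
L7 α=1/2: [4106/49, 27089/196, 9763/98]
→ [84, 138, 100]

query (1,2) [L1,L2,L3,L4,L5,L7] — begin 0,0,0
+L1 (α=1/2) → [219/2, 187/2, 239/2]
+L2 (α=1) → [252, 102, 139]
+L3 (α=1/2) → [198, 67, 92]
+L4 (α=3/8) → [309/2, 137/2, 1069/8]
+L5 (α=3/5) → [588/5, 169, 785/4]
+L7 (α=1/3) → [2156/15, 535/3, 1097/6]
→ [144, 178, 183]


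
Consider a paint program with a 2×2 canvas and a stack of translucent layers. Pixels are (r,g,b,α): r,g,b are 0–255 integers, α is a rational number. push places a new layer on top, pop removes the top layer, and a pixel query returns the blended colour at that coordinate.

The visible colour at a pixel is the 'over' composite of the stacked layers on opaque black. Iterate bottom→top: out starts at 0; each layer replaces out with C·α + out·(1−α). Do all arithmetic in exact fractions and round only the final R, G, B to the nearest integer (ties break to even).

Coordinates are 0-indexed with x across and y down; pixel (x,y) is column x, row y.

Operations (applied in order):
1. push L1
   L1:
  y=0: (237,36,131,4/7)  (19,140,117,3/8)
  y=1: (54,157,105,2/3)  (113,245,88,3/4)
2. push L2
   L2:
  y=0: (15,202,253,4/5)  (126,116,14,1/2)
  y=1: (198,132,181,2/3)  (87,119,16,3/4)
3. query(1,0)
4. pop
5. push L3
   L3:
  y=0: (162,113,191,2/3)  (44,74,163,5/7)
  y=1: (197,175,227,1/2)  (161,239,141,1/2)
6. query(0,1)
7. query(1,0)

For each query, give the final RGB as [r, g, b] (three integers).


(1,0) stack=L1,L2; from [0,0,0]:
+L1 (α=3/8) → [57/8, 105/2, 351/8]
+L2 (α=1/2) → [1065/16, 337/4, 463/16]
= [67, 84, 29]

(0,1) stack=L1,L3; from [0,0,0]:
+L1 (α=2/3) → [36, 314/3, 70]
+L3 (α=1/2) → [233/2, 839/6, 297/2]
rounded: [116, 140, 148]

at x=1,y=0 over L1,L3:
+L1 (α=3/8) → [57/8, 105/2, 351/8]
+L3 (α=5/7) → [937/28, 475/7, 3611/28]
→ [33, 68, 129]


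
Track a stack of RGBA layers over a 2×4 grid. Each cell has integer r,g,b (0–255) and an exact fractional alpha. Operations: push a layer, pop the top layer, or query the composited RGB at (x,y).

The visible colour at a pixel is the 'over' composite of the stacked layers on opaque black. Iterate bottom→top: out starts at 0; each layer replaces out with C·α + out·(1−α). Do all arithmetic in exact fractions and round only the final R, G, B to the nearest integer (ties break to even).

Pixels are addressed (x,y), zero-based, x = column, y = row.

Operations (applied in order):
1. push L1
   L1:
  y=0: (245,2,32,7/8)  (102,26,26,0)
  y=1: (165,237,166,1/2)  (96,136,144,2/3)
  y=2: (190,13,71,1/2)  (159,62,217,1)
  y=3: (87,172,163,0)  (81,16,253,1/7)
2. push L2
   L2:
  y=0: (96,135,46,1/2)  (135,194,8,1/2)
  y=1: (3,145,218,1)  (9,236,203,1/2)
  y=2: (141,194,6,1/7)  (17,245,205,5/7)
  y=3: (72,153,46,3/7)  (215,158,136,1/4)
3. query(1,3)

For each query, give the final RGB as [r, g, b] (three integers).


at x=1,y=3 over L1,L2:
L1 α=1/7: [81/7, 16/7, 253/7]
L2 α=1/4: [437/7, 577/14, 1711/28]
rounded: [62, 41, 61]


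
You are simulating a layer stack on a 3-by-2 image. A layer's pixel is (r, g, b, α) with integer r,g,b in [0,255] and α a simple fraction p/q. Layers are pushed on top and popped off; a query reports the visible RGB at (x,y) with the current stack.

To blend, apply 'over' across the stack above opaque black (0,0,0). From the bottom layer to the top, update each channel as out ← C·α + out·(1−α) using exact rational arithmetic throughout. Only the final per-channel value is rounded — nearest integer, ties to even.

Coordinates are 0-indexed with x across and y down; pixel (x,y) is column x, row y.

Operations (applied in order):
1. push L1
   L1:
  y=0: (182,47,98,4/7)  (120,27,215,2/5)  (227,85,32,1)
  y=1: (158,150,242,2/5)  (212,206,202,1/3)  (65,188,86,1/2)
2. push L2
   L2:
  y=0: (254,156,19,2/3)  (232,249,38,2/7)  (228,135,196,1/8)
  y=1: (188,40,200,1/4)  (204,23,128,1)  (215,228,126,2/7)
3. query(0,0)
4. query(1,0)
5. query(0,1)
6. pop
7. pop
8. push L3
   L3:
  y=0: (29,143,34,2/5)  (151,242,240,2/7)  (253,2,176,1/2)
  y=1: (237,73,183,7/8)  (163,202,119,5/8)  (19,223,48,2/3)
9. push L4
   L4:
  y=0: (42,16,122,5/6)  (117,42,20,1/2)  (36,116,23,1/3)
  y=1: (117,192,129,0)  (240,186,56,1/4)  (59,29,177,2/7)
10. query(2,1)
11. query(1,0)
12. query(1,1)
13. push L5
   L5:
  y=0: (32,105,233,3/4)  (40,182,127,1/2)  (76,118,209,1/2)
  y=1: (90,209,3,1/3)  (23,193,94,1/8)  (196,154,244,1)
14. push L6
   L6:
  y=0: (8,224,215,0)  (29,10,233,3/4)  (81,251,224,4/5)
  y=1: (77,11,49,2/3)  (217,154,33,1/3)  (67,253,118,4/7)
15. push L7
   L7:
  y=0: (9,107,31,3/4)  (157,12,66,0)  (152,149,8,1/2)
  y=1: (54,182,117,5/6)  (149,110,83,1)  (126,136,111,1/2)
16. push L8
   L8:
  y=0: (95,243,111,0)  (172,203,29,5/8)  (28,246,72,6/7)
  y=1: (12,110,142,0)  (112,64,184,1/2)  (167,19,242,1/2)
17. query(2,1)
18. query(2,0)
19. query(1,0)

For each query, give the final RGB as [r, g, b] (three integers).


(0,0) stack=L1,L2; from [0,0,0]:
after L1 α=4/7: [104, 188/7, 56]
after L2 α=2/3: [204, 2372/21, 94/3]
→ [204, 113, 31]

query (1,0) [L1,L2] — begin 0,0,0
after L1 α=2/5: [48, 54/5, 86]
after L2 α=2/7: [704/7, 552/7, 506/7]
→ [101, 79, 72]

query (0,1) [L1,L2] — begin 0,0,0
L1 α=2/5: [316/5, 60, 484/5]
L2 α=1/4: [472/5, 55, 613/5]
rounded: [94, 55, 123]

query (2,1) [L3,L4] — begin 0,0,0
after L3 α=2/3: [38/3, 446/3, 32]
after L4 α=2/7: [544/21, 2404/21, 514/7]
rounded: [26, 114, 73]

at x=1,y=0 over L3,L4:
after L3 α=2/7: [302/7, 484/7, 480/7]
after L4 α=1/2: [1121/14, 389/7, 310/7]
= [80, 56, 44]

(1,1) stack=L3,L4; from [0,0,0]:
L3 α=5/8: [815/8, 505/4, 595/8]
L4 α=1/4: [4365/32, 2259/16, 2233/32]
→ [136, 141, 70]

query (2,1) [L3,L4,L5,L6,L7,L8] — begin 0,0,0
+L3 (α=2/3) → [38/3, 446/3, 32]
+L4 (α=2/7) → [544/21, 2404/21, 514/7]
+L5 (α=1) → [196, 154, 244]
+L6 (α=4/7) → [856/7, 1474/7, 172]
+L7 (α=1/2) → [869/7, 1213/7, 283/2]
+L8 (α=1/2) → [1019/7, 673/7, 767/4]
rounded: [146, 96, 192]

(2,0) stack=L3,L4,L5,L6,L7,L8; from [0,0,0]:
after L3 α=1/2: [253/2, 1, 88]
after L4 α=1/3: [289/3, 118/3, 199/3]
after L5 α=1/2: [517/6, 236/3, 413/3]
after L6 α=4/5: [2461/30, 3248/15, 3101/15]
after L7 α=1/2: [7021/60, 5483/30, 3221/30]
after L8 α=6/7: [2443/60, 7109/30, 16181/210]
= [41, 237, 77]

query (1,0) [L3,L4,L5,L6,L7,L8] — begin 0,0,0
L3 α=2/7: [302/7, 484/7, 480/7]
L4 α=1/2: [1121/14, 389/7, 310/7]
L5 α=1/2: [1681/28, 1663/14, 1199/14]
L6 α=3/4: [4117/112, 2083/56, 10985/56]
L7 α=0: [4117/112, 2083/56, 10985/56]
L8 α=5/8: [108671/896, 63089/448, 41075/448]
= [121, 141, 92]


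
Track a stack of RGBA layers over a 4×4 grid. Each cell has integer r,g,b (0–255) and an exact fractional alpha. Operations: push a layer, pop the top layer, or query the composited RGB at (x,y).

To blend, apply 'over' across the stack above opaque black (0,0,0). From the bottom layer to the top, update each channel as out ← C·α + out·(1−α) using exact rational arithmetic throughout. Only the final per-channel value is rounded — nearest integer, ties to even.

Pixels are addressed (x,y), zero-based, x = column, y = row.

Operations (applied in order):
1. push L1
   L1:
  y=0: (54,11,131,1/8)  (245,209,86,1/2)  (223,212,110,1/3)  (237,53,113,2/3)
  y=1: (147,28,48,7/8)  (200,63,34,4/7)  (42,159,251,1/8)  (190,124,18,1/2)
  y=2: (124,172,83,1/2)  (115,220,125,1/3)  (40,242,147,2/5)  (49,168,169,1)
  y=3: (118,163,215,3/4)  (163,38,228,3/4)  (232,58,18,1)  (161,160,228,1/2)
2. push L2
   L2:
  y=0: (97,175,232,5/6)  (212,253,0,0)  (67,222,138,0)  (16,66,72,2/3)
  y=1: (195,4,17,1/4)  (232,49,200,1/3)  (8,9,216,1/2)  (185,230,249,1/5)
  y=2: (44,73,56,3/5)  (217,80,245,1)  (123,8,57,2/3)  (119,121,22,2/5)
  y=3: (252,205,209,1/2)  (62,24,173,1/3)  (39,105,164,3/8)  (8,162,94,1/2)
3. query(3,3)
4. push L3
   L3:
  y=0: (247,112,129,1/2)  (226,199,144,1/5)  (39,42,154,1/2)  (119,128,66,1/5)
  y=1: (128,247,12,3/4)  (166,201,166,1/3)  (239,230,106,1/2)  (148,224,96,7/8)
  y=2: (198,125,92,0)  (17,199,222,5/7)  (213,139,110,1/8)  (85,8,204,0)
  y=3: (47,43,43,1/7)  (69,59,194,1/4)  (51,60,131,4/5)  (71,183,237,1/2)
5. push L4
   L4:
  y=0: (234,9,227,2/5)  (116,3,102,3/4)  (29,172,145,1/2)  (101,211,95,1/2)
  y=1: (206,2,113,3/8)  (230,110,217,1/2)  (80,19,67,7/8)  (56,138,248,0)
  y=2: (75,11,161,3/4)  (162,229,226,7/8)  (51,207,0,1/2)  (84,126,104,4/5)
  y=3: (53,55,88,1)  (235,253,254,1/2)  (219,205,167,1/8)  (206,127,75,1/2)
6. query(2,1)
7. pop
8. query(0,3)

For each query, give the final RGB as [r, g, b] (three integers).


query (3,3) [L1,L2] — begin 0,0,0
L1 α=1/2: [161/2, 80, 114]
L2 α=1/2: [177/4, 121, 104]
→ [44, 121, 104]

(2,1) stack=L1,L2,L3,L4; from [0,0,0]:
after L1 α=1/8: [21/4, 159/8, 251/8]
after L2 α=1/2: [53/8, 231/16, 1979/16]
after L3 α=1/2: [1965/16, 3911/32, 3675/32]
after L4 α=7/8: [10925/128, 8167/256, 18683/256]
→ [85, 32, 73]

query (0,3) [L1,L2,L3] — begin 0,0,0
+L1 (α=3/4) → [177/2, 489/4, 645/4]
+L2 (α=1/2) → [681/4, 1309/8, 1481/8]
+L3 (α=1/7) → [2137/14, 4099/28, 4615/28]
rounded: [153, 146, 165]
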